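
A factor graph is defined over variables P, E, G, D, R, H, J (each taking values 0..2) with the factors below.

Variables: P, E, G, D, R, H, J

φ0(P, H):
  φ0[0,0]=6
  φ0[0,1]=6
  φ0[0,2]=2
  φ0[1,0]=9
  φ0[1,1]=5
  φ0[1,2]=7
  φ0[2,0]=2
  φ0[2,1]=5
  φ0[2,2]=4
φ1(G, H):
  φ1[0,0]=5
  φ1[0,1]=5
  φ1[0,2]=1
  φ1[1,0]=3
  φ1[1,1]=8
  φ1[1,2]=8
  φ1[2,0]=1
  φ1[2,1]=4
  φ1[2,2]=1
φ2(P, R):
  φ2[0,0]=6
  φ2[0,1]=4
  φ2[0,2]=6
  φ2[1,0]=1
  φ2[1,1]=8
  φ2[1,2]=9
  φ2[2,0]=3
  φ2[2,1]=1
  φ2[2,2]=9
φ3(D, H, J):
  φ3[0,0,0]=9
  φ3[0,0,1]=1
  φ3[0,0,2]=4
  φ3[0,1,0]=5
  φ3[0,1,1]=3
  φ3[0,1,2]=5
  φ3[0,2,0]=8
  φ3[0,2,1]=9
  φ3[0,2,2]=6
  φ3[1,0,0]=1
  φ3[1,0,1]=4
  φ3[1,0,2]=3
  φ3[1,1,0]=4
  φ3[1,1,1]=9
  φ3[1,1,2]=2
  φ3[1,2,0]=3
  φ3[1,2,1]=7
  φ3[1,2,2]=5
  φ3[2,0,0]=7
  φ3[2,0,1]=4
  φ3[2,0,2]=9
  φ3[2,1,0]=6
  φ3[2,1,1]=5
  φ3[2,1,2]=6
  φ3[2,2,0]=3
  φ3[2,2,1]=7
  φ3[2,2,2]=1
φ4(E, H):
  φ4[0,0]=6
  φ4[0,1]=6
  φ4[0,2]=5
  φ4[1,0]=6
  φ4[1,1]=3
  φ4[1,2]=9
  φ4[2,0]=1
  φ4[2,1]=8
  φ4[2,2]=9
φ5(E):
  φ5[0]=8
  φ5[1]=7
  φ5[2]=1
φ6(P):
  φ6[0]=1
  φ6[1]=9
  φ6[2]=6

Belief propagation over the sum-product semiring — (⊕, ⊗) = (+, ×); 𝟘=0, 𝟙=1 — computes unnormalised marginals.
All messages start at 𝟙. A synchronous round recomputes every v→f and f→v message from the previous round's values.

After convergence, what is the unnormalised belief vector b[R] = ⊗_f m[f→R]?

b[R] = [23403009, 77330582, 115540509]

init: all messages = 𝟙 over 3 values
r1 m[φ0→P] = [14, 21, 11]
r1 m[φ0→H] = [17, 16, 13]
r1 m[φ1→G] = [11, 19, 6]
r1 m[φ1→H] = [9, 17, 10]
r1 m[φ2→P] = [16, 18, 13]
r1 m[φ2→R] = [10, 13, 24]
r1 m[φ3→D] = [50, 38, 48]
r1 m[φ3→H] = [42, 45, 49]
r1 m[φ3→J] = [46, 49, 41]
r1 m[φ4→E] = [17, 18, 18]
r1 m[φ4→H] = [13, 17, 23]
r1 m[φ5→E] = [8, 7, 1]
r1 m[φ6→P] = [1, 9, 6]
r1 m[P→φ0] = [1, 1, 1]
r1 m[P→φ2] = [1, 1, 1]
r1 m[P→φ6] = [1, 1, 1]
r1 m[E→φ4] = [1, 1, 1]
r1 m[E→φ5] = [1, 1, 1]
r1 m[G→φ1] = [1, 1, 1]
r1 m[D→φ3] = [1, 1, 1]
r1 m[R→φ2] = [1, 1, 1]
r1 m[H→φ0] = [1, 1, 1]
r1 m[H→φ1] = [1, 1, 1]
r1 m[H→φ3] = [1, 1, 1]
r1 m[H→φ4] = [1, 1, 1]
r1 m[J→φ3] = [1, 1, 1]
r2 m[φ0→P] = [14, 21, 11]
r2 m[φ0→H] = [17, 16, 13]
r2 m[φ1→G] = [11, 19, 6]
r2 m[φ1→H] = [9, 17, 10]
r2 m[φ2→P] = [16, 18, 13]
r2 m[φ2→R] = [10, 13, 24]
r2 m[φ3→D] = [50, 38, 48]
r2 m[φ3→H] = [42, 45, 49]
r2 m[φ3→J] = [46, 49, 41]
r2 m[φ4→E] = [17, 18, 18]
r2 m[φ4→H] = [13, 17, 23]
r2 m[φ5→E] = [8, 7, 1]
r2 m[φ6→P] = [1, 9, 6]
r2 m[P→φ0] = [16, 162, 78]
r2 m[P→φ2] = [14, 189, 66]
r2 m[P→φ6] = [224, 378, 143]
r2 m[E→φ4] = [8, 7, 1]
r2 m[E→φ5] = [17, 18, 18]
r2 m[G→φ1] = [1, 1, 1]
r2 m[D→φ3] = [1, 1, 1]
r2 m[R→φ2] = [1, 1, 1]
r2 m[H→φ0] = [4914, 13005, 11270]
r2 m[H→φ1] = [9282, 12240, 14651]
r2 m[H→φ3] = [1989, 4624, 2990]
r2 m[H→φ4] = [6426, 12240, 6370]
r2 m[J→φ3] = [1, 1, 1]
r3 m[φ0→P] = [130054, 188141, 119933]
r3 m[φ0→H] = [1710, 1296, 1478]
r3 m[φ1→G] = [122261, 242974, 72893]
r3 m[φ1→H] = [9, 17, 10]
r3 m[φ2→P] = [16, 18, 13]
r3 m[φ2→R] = [471, 1634, 2379]
r3 m[φ3→D] = [156728, 130122, 151278]
r3 m[φ3→H] = [42, 45, 49]
r3 m[φ3→J] = [145033, 165279, 127816]
r3 m[φ4→E] = [143846, 132606, 161676]
r3 m[φ4→H] = [91, 77, 112]
r3 m[φ5→E] = [8, 7, 1]
r3 m[φ6→P] = [1, 9, 6]
r3 m[P→φ0] = [16, 162, 78]
r3 m[P→φ2] = [14, 189, 66]
r3 m[P→φ6] = [224, 378, 143]
r3 m[E→φ4] = [8, 7, 1]
r3 m[E→φ5] = [17, 18, 18]
r3 m[G→φ1] = [1, 1, 1]
r3 m[D→φ3] = [1, 1, 1]
r3 m[R→φ2] = [1, 1, 1]
r3 m[H→φ0] = [4914, 13005, 11270]
r3 m[H→φ1] = [9282, 12240, 14651]
r3 m[H→φ3] = [1989, 4624, 2990]
r3 m[H→φ4] = [6426, 12240, 6370]
r3 m[J→φ3] = [1, 1, 1]
r4 m[φ0→P] = [130054, 188141, 119933]
r4 m[φ0→H] = [1710, 1296, 1478]
r4 m[φ1→G] = [122261, 242974, 72893]
r4 m[φ1→H] = [9, 17, 10]
r4 m[φ2→P] = [16, 18, 13]
r4 m[φ2→R] = [471, 1634, 2379]
r4 m[φ3→D] = [156728, 130122, 151278]
r4 m[φ3→H] = [42, 45, 49]
r4 m[φ3→J] = [145033, 165279, 127816]
r4 m[φ4→E] = [143846, 132606, 161676]
r4 m[φ4→H] = [91, 77, 112]
r4 m[φ5→E] = [8, 7, 1]
r4 m[φ6→P] = [1, 9, 6]
r4 m[P→φ0] = [16, 162, 78]
r4 m[P→φ2] = [130054, 1693269, 719598]
r4 m[P→φ6] = [2080864, 3386538, 1559129]
r4 m[E→φ4] = [8, 7, 1]
r4 m[E→φ5] = [143846, 132606, 161676]
r4 m[G→φ1] = [1, 1, 1]
r4 m[D→φ3] = [1, 1, 1]
r4 m[R→φ2] = [1, 1, 1]
r4 m[H→φ0] = [34398, 58905, 54880]
r4 m[H→φ1] = [6535620, 4490640, 8111264]
r4 m[H→φ3] = [1400490, 1696464, 1655360]
r4 m[H→φ4] = [646380, 991440, 724220]
r4 m[J→φ3] = [1, 1, 1]
r5 m[φ0→P] = [669578, 988267, 582841]
r5 m[φ0→H] = [1710, 1296, 1478]
r5 m[φ1→G] = [63242564, 120422092, 32609444]
r5 m[φ1→H] = [9, 17, 10]
r5 m[φ2→P] = [16, 18, 13]
r5 m[φ2→R] = [4632387, 14785966, 22496127]
r5 m[φ3→D] = [79734172, 61481280, 75058648]
r5 m[φ3→H] = [42, 45, 49]
r5 m[φ3→J] = [72430330, 79517578, 64326192]
r5 m[φ4→E] = [13448020, 13370580, 15095880]
r5 m[φ4→H] = [91, 77, 112]
r5 m[φ5→E] = [8, 7, 1]
r5 m[φ6→P] = [1, 9, 6]
r5 m[P→φ0] = [16, 162, 78]
r5 m[P→φ2] = [130054, 1693269, 719598]
r5 m[P→φ6] = [2080864, 3386538, 1559129]
r5 m[E→φ4] = [8, 7, 1]
r5 m[E→φ5] = [143846, 132606, 161676]
r5 m[G→φ1] = [1, 1, 1]
r5 m[D→φ3] = [1, 1, 1]
r5 m[R→φ2] = [1, 1, 1]
r5 m[H→φ0] = [34398, 58905, 54880]
r5 m[H→φ1] = [6535620, 4490640, 8111264]
r5 m[H→φ3] = [1400490, 1696464, 1655360]
r5 m[H→φ4] = [646380, 991440, 724220]
r5 m[J→φ3] = [1, 1, 1]
r6 m[φ0→P] = [669578, 988267, 582841]
r6 m[φ0→H] = [1710, 1296, 1478]
r6 m[φ1→G] = [63242564, 120422092, 32609444]
r6 m[φ1→H] = [9, 17, 10]
r6 m[φ2→P] = [16, 18, 13]
r6 m[φ2→R] = [4632387, 14785966, 22496127]
r6 m[φ3→D] = [79734172, 61481280, 75058648]
r6 m[φ3→H] = [42, 45, 49]
r6 m[φ3→J] = [72430330, 79517578, 64326192]
r6 m[φ4→E] = [13448020, 13370580, 15095880]
r6 m[φ4→H] = [91, 77, 112]
r6 m[φ5→E] = [8, 7, 1]
r6 m[φ6→P] = [1, 9, 6]
r6 m[P→φ0] = [16, 162, 78]
r6 m[P→φ2] = [669578, 8894403, 3497046]
r6 m[P→φ6] = [10713248, 17788806, 7576933]
r6 m[E→φ4] = [8, 7, 1]
r6 m[E→φ5] = [13448020, 13370580, 15095880]
r6 m[G→φ1] = [1, 1, 1]
r6 m[D→φ3] = [1, 1, 1]
r6 m[R→φ2] = [1, 1, 1]
r6 m[H→φ0] = [34398, 58905, 54880]
r6 m[H→φ1] = [6535620, 4490640, 8111264]
r6 m[H→φ3] = [1400490, 1696464, 1655360]
r6 m[H→φ4] = [646380, 991440, 724220]
r6 m[J→φ3] = [1, 1, 1]
r7 m[φ0→P] = [669578, 988267, 582841]
r7 m[φ0→H] = [1710, 1296, 1478]
r7 m[φ1→G] = [63242564, 120422092, 32609444]
r7 m[φ1→H] = [9, 17, 10]
r7 m[φ2→P] = [16, 18, 13]
r7 m[φ2→R] = [23403009, 77330582, 115540509]
r7 m[φ3→D] = [79734172, 61481280, 75058648]
r7 m[φ3→H] = [42, 45, 49]
r7 m[φ3→J] = [72430330, 79517578, 64326192]
r7 m[φ4→E] = [13448020, 13370580, 15095880]
r7 m[φ4→H] = [91, 77, 112]
r7 m[φ5→E] = [8, 7, 1]
r7 m[φ6→P] = [1, 9, 6]
r7 m[P→φ0] = [16, 162, 78]
r7 m[P→φ2] = [669578, 8894403, 3497046]
r7 m[P→φ6] = [10713248, 17788806, 7576933]
r7 m[E→φ4] = [8, 7, 1]
r7 m[E→φ5] = [13448020, 13370580, 15095880]
r7 m[G→φ1] = [1, 1, 1]
r7 m[D→φ3] = [1, 1, 1]
r7 m[R→φ2] = [1, 1, 1]
r7 m[H→φ0] = [34398, 58905, 54880]
r7 m[H→φ1] = [6535620, 4490640, 8111264]
r7 m[H→φ3] = [1400490, 1696464, 1655360]
r7 m[H→φ4] = [646380, 991440, 724220]
r7 m[J→φ3] = [1, 1, 1]
r8 m[φ0→P] = [669578, 988267, 582841]
r8 m[φ0→H] = [1710, 1296, 1478]
r8 m[φ1→G] = [63242564, 120422092, 32609444]
r8 m[φ1→H] = [9, 17, 10]
r8 m[φ2→P] = [16, 18, 13]
r8 m[φ2→R] = [23403009, 77330582, 115540509]
r8 m[φ3→D] = [79734172, 61481280, 75058648]
r8 m[φ3→H] = [42, 45, 49]
r8 m[φ3→J] = [72430330, 79517578, 64326192]
r8 m[φ4→E] = [13448020, 13370580, 15095880]
r8 m[φ4→H] = [91, 77, 112]
r8 m[φ5→E] = [8, 7, 1]
r8 m[φ6→P] = [1, 9, 6]
r8 m[P→φ0] = [16, 162, 78]
r8 m[P→φ2] = [669578, 8894403, 3497046]
r8 m[P→φ6] = [10713248, 17788806, 7576933]
r8 m[E→φ4] = [8, 7, 1]
r8 m[E→φ5] = [13448020, 13370580, 15095880]
r8 m[G→φ1] = [1, 1, 1]
r8 m[D→φ3] = [1, 1, 1]
r8 m[R→φ2] = [1, 1, 1]
r8 m[H→φ0] = [34398, 58905, 54880]
r8 m[H→φ1] = [6535620, 4490640, 8111264]
r8 m[H→φ3] = [1400490, 1696464, 1655360]
r8 m[H→φ4] = [646380, 991440, 724220]
r8 m[J→φ3] = [1, 1, 1]
fixed point reached at round 8
b[R] = ⊗ incoming = [23403009, 77330582, 115540509]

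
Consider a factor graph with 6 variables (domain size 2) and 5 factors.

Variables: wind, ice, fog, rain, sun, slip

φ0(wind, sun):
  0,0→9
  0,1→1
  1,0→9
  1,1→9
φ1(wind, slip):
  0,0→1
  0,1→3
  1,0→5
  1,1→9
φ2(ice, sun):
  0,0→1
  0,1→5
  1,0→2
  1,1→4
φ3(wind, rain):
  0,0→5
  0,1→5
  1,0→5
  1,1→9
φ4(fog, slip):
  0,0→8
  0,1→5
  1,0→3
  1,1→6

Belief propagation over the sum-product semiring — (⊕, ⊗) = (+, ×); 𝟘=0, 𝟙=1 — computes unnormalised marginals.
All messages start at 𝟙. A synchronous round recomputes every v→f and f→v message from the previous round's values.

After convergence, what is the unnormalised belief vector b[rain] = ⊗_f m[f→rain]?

init: all messages = 𝟙 over 2 values
r1 m[φ0→wind] = [10, 18]
r1 m[φ0→sun] = [18, 10]
r1 m[φ1→wind] = [4, 14]
r1 m[φ1→slip] = [6, 12]
r1 m[φ2→ice] = [6, 6]
r1 m[φ2→sun] = [3, 9]
r1 m[φ3→wind] = [10, 14]
r1 m[φ3→rain] = [10, 14]
r1 m[φ4→fog] = [13, 9]
r1 m[φ4→slip] = [11, 11]
r1 m[wind→φ0] = [1, 1]
r1 m[wind→φ1] = [1, 1]
r1 m[wind→φ3] = [1, 1]
r1 m[ice→φ2] = [1, 1]
r1 m[fog→φ4] = [1, 1]
r1 m[rain→φ3] = [1, 1]
r1 m[sun→φ0] = [1, 1]
r1 m[sun→φ2] = [1, 1]
r1 m[slip→φ1] = [1, 1]
r1 m[slip→φ4] = [1, 1]
r2 m[φ0→wind] = [10, 18]
r2 m[φ0→sun] = [18, 10]
r2 m[φ1→wind] = [4, 14]
r2 m[φ1→slip] = [6, 12]
r2 m[φ2→ice] = [6, 6]
r2 m[φ2→sun] = [3, 9]
r2 m[φ3→wind] = [10, 14]
r2 m[φ3→rain] = [10, 14]
r2 m[φ4→fog] = [13, 9]
r2 m[φ4→slip] = [11, 11]
r2 m[wind→φ0] = [40, 196]
r2 m[wind→φ1] = [100, 252]
r2 m[wind→φ3] = [40, 252]
r2 m[ice→φ2] = [1, 1]
r2 m[fog→φ4] = [1, 1]
r2 m[rain→φ3] = [1, 1]
r2 m[sun→φ0] = [3, 9]
r2 m[sun→φ2] = [18, 10]
r2 m[slip→φ1] = [11, 11]
r2 m[slip→φ4] = [6, 12]
r3 m[φ0→wind] = [36, 108]
r3 m[φ0→sun] = [2124, 1804]
r3 m[φ1→wind] = [44, 154]
r3 m[φ1→slip] = [1360, 2568]
r3 m[φ2→ice] = [68, 76]
r3 m[φ2→sun] = [3, 9]
r3 m[φ3→wind] = [10, 14]
r3 m[φ3→rain] = [1460, 2468]
r3 m[φ4→fog] = [108, 90]
r3 m[φ4→slip] = [11, 11]
r3 m[wind→φ0] = [40, 196]
r3 m[wind→φ1] = [100, 252]
r3 m[wind→φ3] = [40, 252]
r3 m[ice→φ2] = [1, 1]
r3 m[fog→φ4] = [1, 1]
r3 m[rain→φ3] = [1, 1]
r3 m[sun→φ0] = [3, 9]
r3 m[sun→φ2] = [18, 10]
r3 m[slip→φ1] = [11, 11]
r3 m[slip→φ4] = [6, 12]
r4 m[φ0→wind] = [36, 108]
r4 m[φ0→sun] = [2124, 1804]
r4 m[φ1→wind] = [44, 154]
r4 m[φ1→slip] = [1360, 2568]
r4 m[φ2→ice] = [68, 76]
r4 m[φ2→sun] = [3, 9]
r4 m[φ3→wind] = [10, 14]
r4 m[φ3→rain] = [1460, 2468]
r4 m[φ4→fog] = [108, 90]
r4 m[φ4→slip] = [11, 11]
r4 m[wind→φ0] = [440, 2156]
r4 m[wind→φ1] = [360, 1512]
r4 m[wind→φ3] = [1584, 16632]
r4 m[ice→φ2] = [1, 1]
r4 m[fog→φ4] = [1, 1]
r4 m[rain→φ3] = [1, 1]
r4 m[sun→φ0] = [3, 9]
r4 m[sun→φ2] = [2124, 1804]
r4 m[slip→φ1] = [11, 11]
r4 m[slip→φ4] = [1360, 2568]
r5 m[φ0→wind] = [36, 108]
r5 m[φ0→sun] = [23364, 19844]
r5 m[φ1→wind] = [44, 154]
r5 m[φ1→slip] = [7920, 14688]
r5 m[φ2→ice] = [11144, 11464]
r5 m[φ2→sun] = [3, 9]
r5 m[φ3→wind] = [10, 14]
r5 m[φ3→rain] = [91080, 157608]
r5 m[φ4→fog] = [23720, 19488]
r5 m[φ4→slip] = [11, 11]
r5 m[wind→φ0] = [440, 2156]
r5 m[wind→φ1] = [360, 1512]
r5 m[wind→φ3] = [1584, 16632]
r5 m[ice→φ2] = [1, 1]
r5 m[fog→φ4] = [1, 1]
r5 m[rain→φ3] = [1, 1]
r5 m[sun→φ0] = [3, 9]
r5 m[sun→φ2] = [2124, 1804]
r5 m[slip→φ1] = [11, 11]
r5 m[slip→φ4] = [1360, 2568]
r6 m[φ0→wind] = [36, 108]
r6 m[φ0→sun] = [23364, 19844]
r6 m[φ1→wind] = [44, 154]
r6 m[φ1→slip] = [7920, 14688]
r6 m[φ2→ice] = [11144, 11464]
r6 m[φ2→sun] = [3, 9]
r6 m[φ3→wind] = [10, 14]
r6 m[φ3→rain] = [91080, 157608]
r6 m[φ4→fog] = [23720, 19488]
r6 m[φ4→slip] = [11, 11]
r6 m[wind→φ0] = [440, 2156]
r6 m[wind→φ1] = [360, 1512]
r6 m[wind→φ3] = [1584, 16632]
r6 m[ice→φ2] = [1, 1]
r6 m[fog→φ4] = [1, 1]
r6 m[rain→φ3] = [1, 1]
r6 m[sun→φ0] = [3, 9]
r6 m[sun→φ2] = [23364, 19844]
r6 m[slip→φ1] = [11, 11]
r6 m[slip→φ4] = [7920, 14688]
r7 m[φ0→wind] = [36, 108]
r7 m[φ0→sun] = [23364, 19844]
r7 m[φ1→wind] = [44, 154]
r7 m[φ1→slip] = [7920, 14688]
r7 m[φ2→ice] = [122584, 126104]
r7 m[φ2→sun] = [3, 9]
r7 m[φ3→wind] = [10, 14]
r7 m[φ3→rain] = [91080, 157608]
r7 m[φ4→fog] = [136800, 111888]
r7 m[φ4→slip] = [11, 11]
r7 m[wind→φ0] = [440, 2156]
r7 m[wind→φ1] = [360, 1512]
r7 m[wind→φ3] = [1584, 16632]
r7 m[ice→φ2] = [1, 1]
r7 m[fog→φ4] = [1, 1]
r7 m[rain→φ3] = [1, 1]
r7 m[sun→φ0] = [3, 9]
r7 m[sun→φ2] = [23364, 19844]
r7 m[slip→φ1] = [11, 11]
r7 m[slip→φ4] = [7920, 14688]
r8 m[φ0→wind] = [36, 108]
r8 m[φ0→sun] = [23364, 19844]
r8 m[φ1→wind] = [44, 154]
r8 m[φ1→slip] = [7920, 14688]
r8 m[φ2→ice] = [122584, 126104]
r8 m[φ2→sun] = [3, 9]
r8 m[φ3→wind] = [10, 14]
r8 m[φ3→rain] = [91080, 157608]
r8 m[φ4→fog] = [136800, 111888]
r8 m[φ4→slip] = [11, 11]
r8 m[wind→φ0] = [440, 2156]
r8 m[wind→φ1] = [360, 1512]
r8 m[wind→φ3] = [1584, 16632]
r8 m[ice→φ2] = [1, 1]
r8 m[fog→φ4] = [1, 1]
r8 m[rain→φ3] = [1, 1]
r8 m[sun→φ0] = [3, 9]
r8 m[sun→φ2] = [23364, 19844]
r8 m[slip→φ1] = [11, 11]
r8 m[slip→φ4] = [7920, 14688]
fixed point reached at round 8
b[rain] = ⊗ incoming = [91080, 157608]

b[rain] = [91080, 157608]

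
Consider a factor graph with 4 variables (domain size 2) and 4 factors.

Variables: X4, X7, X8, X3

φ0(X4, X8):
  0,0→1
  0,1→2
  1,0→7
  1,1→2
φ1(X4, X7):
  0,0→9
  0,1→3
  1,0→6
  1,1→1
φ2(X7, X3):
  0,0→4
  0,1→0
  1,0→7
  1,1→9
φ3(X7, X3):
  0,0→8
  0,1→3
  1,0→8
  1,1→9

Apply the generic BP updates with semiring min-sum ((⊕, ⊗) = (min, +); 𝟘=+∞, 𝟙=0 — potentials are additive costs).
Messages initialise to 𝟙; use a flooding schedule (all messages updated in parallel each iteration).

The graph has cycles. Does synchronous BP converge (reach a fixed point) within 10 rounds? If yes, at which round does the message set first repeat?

init: all messages = 𝟙 over 2 values
r1 m[φ0→X4] = [1, 2]
r1 m[φ0→X8] = [1, 2]
r1 m[φ1→X4] = [3, 1]
r1 m[φ1→X7] = [6, 1]
r1 m[φ2→X7] = [0, 7]
r1 m[φ2→X3] = [4, 0]
r1 m[φ3→X7] = [3, 8]
r1 m[φ3→X3] = [8, 3]
r1 m[X4→φ0] = [0, 0]
r1 m[X4→φ1] = [0, 0]
r1 m[X7→φ1] = [0, 0]
r1 m[X7→φ2] = [0, 0]
r1 m[X7→φ3] = [0, 0]
r1 m[X8→φ0] = [0, 0]
r1 m[X3→φ2] = [0, 0]
r1 m[X3→φ3] = [0, 0]
r2 m[φ0→X4] = [1, 2]
r2 m[φ0→X8] = [1, 2]
r2 m[φ1→X4] = [3, 1]
r2 m[φ1→X7] = [6, 1]
r2 m[φ2→X7] = [0, 7]
r2 m[φ2→X3] = [4, 0]
r2 m[φ3→X7] = [3, 8]
r2 m[φ3→X3] = [8, 3]
r2 m[X4→φ0] = [3, 1]
r2 m[X4→φ1] = [1, 2]
r2 m[X7→φ1] = [3, 15]
r2 m[X7→φ2] = [9, 9]
r2 m[X7→φ3] = [6, 8]
r2 m[X8→φ0] = [0, 0]
r2 m[X3→φ2] = [8, 3]
r2 m[X3→φ3] = [4, 0]
r3 m[φ0→X4] = [1, 2]
r3 m[φ0→X8] = [4, 3]
r3 m[φ1→X4] = [12, 9]
r3 m[φ1→X7] = [8, 3]
r3 m[φ2→X7] = [3, 12]
r3 m[φ2→X3] = [13, 9]
r3 m[φ3→X7] = [3, 9]
r3 m[φ3→X3] = [14, 9]
r3 m[X4→φ0] = [3, 1]
r3 m[X4→φ1] = [1, 2]
r3 m[X7→φ1] = [3, 15]
r3 m[X7→φ2] = [9, 9]
r3 m[X7→φ3] = [6, 8]
r3 m[X8→φ0] = [0, 0]
r3 m[X3→φ2] = [8, 3]
r3 m[X3→φ3] = [4, 0]
r4 m[φ0→X4] = [1, 2]
r4 m[φ0→X8] = [4, 3]
r4 m[φ1→X4] = [12, 9]
r4 m[φ1→X7] = [8, 3]
r4 m[φ2→X7] = [3, 12]
r4 m[φ2→X3] = [13, 9]
r4 m[φ3→X7] = [3, 9]
r4 m[φ3→X3] = [14, 9]
r4 m[X4→φ0] = [12, 9]
r4 m[X4→φ1] = [1, 2]
r4 m[X7→φ1] = [6, 21]
r4 m[X7→φ2] = [11, 12]
r4 m[X7→φ3] = [11, 15]
r4 m[X8→φ0] = [0, 0]
r4 m[X3→φ2] = [14, 9]
r4 m[X3→φ3] = [13, 9]
r5 m[φ0→X4] = [1, 2]
r5 m[φ0→X8] = [13, 11]
r5 m[φ1→X4] = [15, 12]
r5 m[φ1→X7] = [8, 3]
r5 m[φ2→X7] = [9, 18]
r5 m[φ2→X3] = [15, 11]
r5 m[φ3→X7] = [12, 18]
r5 m[φ3→X3] = [19, 14]
r5 m[X4→φ0] = [12, 9]
r5 m[X4→φ1] = [1, 2]
r5 m[X7→φ1] = [6, 21]
r5 m[X7→φ2] = [11, 12]
r5 m[X7→φ3] = [11, 15]
r5 m[X8→φ0] = [0, 0]
r5 m[X3→φ2] = [14, 9]
r5 m[X3→φ3] = [13, 9]
r6 m[φ0→X4] = [1, 2]
r6 m[φ0→X8] = [13, 11]
r6 m[φ1→X4] = [15, 12]
r6 m[φ1→X7] = [8, 3]
r6 m[φ2→X7] = [9, 18]
r6 m[φ2→X3] = [15, 11]
r6 m[φ3→X7] = [12, 18]
r6 m[φ3→X3] = [19, 14]
r6 m[X4→φ0] = [15, 12]
r6 m[X4→φ1] = [1, 2]
r6 m[X7→φ1] = [21, 36]
r6 m[X7→φ2] = [20, 21]
r6 m[X7→φ3] = [17, 21]
r6 m[X8→φ0] = [0, 0]
r6 m[X3→φ2] = [19, 14]
r6 m[X3→φ3] = [15, 11]
r7 m[φ0→X4] = [1, 2]
r7 m[φ0→X8] = [16, 14]
r7 m[φ1→X4] = [30, 27]
r7 m[φ1→X7] = [8, 3]
r7 m[φ2→X7] = [14, 23]
r7 m[φ2→X3] = [24, 20]
r7 m[φ3→X7] = [14, 20]
r7 m[φ3→X3] = [25, 20]
r7 m[X4→φ0] = [15, 12]
r7 m[X4→φ1] = [1, 2]
r7 m[X7→φ1] = [21, 36]
r7 m[X7→φ2] = [20, 21]
r7 m[X7→φ3] = [17, 21]
r7 m[X8→φ0] = [0, 0]
r7 m[X3→φ2] = [19, 14]
r7 m[X3→φ3] = [15, 11]
r8 m[φ0→X4] = [1, 2]
r8 m[φ0→X8] = [16, 14]
r8 m[φ1→X4] = [30, 27]
r8 m[φ1→X7] = [8, 3]
r8 m[φ2→X7] = [14, 23]
r8 m[φ2→X3] = [24, 20]
r8 m[φ3→X7] = [14, 20]
r8 m[φ3→X3] = [25, 20]
r8 m[X4→φ0] = [30, 27]
r8 m[X4→φ1] = [1, 2]
r8 m[X7→φ1] = [28, 43]
r8 m[X7→φ2] = [22, 23]
r8 m[X7→φ3] = [22, 26]
r8 m[X8→φ0] = [0, 0]
r8 m[X3→φ2] = [25, 20]
r8 m[X3→φ3] = [24, 20]
r9 m[φ0→X4] = [1, 2]
r9 m[φ0→X8] = [31, 29]
r9 m[φ1→X4] = [37, 34]
r9 m[φ1→X7] = [8, 3]
r9 m[φ2→X7] = [20, 29]
r9 m[φ2→X3] = [26, 22]
r9 m[φ3→X7] = [23, 29]
r9 m[φ3→X3] = [30, 25]
r9 m[X4→φ0] = [30, 27]
r9 m[X4→φ1] = [1, 2]
r9 m[X7→φ1] = [28, 43]
r9 m[X7→φ2] = [22, 23]
r9 m[X7→φ3] = [22, 26]
r9 m[X8→φ0] = [0, 0]
r9 m[X3→φ2] = [25, 20]
r9 m[X3→φ3] = [24, 20]
r10 m[φ0→X4] = [1, 2]
r10 m[φ0→X8] = [31, 29]
r10 m[φ1→X4] = [37, 34]
r10 m[φ1→X7] = [8, 3]
r10 m[φ2→X7] = [20, 29]
r10 m[φ2→X3] = [26, 22]
r10 m[φ3→X7] = [23, 29]
r10 m[φ3→X3] = [30, 25]
r10 m[X4→φ0] = [37, 34]
r10 m[X4→φ1] = [1, 2]
r10 m[X7→φ1] = [43, 58]
r10 m[X7→φ2] = [31, 32]
r10 m[X7→φ3] = [28, 32]
r10 m[X8→φ0] = [0, 0]
r10 m[X3→φ2] = [30, 25]
r10 m[X3→φ3] = [26, 22]
no fixed point within 10 rounds

NOT CONVERGED within 10 rounds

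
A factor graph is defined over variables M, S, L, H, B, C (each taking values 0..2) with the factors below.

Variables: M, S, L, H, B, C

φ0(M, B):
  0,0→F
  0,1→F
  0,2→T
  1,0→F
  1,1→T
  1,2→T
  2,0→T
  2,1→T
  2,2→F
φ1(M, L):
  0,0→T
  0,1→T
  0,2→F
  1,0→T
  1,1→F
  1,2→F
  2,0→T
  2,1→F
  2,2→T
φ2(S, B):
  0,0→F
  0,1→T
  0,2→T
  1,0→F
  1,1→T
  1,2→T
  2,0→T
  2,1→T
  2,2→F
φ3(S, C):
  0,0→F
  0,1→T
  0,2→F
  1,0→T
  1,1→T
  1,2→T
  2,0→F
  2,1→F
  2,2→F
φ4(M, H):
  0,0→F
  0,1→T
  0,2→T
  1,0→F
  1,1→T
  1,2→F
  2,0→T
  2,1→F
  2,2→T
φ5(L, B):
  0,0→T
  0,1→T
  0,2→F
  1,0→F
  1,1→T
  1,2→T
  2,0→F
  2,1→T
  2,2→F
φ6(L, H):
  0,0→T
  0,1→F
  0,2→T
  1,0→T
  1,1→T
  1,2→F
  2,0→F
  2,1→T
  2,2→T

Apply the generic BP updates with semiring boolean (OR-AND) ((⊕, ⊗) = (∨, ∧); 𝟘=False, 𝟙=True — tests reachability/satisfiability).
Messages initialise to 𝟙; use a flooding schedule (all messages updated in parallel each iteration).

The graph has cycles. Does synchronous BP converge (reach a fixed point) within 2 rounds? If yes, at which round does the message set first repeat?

init: all messages = 𝟙 over 3 values
r1 m[φ0→M] = [T, T, T]
r1 m[φ0→B] = [T, T, T]
r1 m[φ1→M] = [T, T, T]
r1 m[φ1→L] = [T, T, T]
r1 m[φ2→S] = [T, T, T]
r1 m[φ2→B] = [T, T, T]
r1 m[φ3→S] = [T, T, F]
r1 m[φ3→C] = [T, T, T]
r1 m[φ4→M] = [T, T, T]
r1 m[φ4→H] = [T, T, T]
r1 m[φ5→L] = [T, T, T]
r1 m[φ5→B] = [T, T, T]
r1 m[φ6→L] = [T, T, T]
r1 m[φ6→H] = [T, T, T]
r1 m[M→φ0] = [T, T, T]
r1 m[M→φ1] = [T, T, T]
r1 m[M→φ4] = [T, T, T]
r1 m[S→φ2] = [T, T, T]
r1 m[S→φ3] = [T, T, T]
r1 m[L→φ1] = [T, T, T]
r1 m[L→φ5] = [T, T, T]
r1 m[L→φ6] = [T, T, T]
r1 m[H→φ4] = [T, T, T]
r1 m[H→φ6] = [T, T, T]
r1 m[B→φ0] = [T, T, T]
r1 m[B→φ2] = [T, T, T]
r1 m[B→φ5] = [T, T, T]
r1 m[C→φ3] = [T, T, T]
r2 m[φ0→M] = [T, T, T]
r2 m[φ0→B] = [T, T, T]
r2 m[φ1→M] = [T, T, T]
r2 m[φ1→L] = [T, T, T]
r2 m[φ2→S] = [T, T, T]
r2 m[φ2→B] = [T, T, T]
r2 m[φ3→S] = [T, T, F]
r2 m[φ3→C] = [T, T, T]
r2 m[φ4→M] = [T, T, T]
r2 m[φ4→H] = [T, T, T]
r2 m[φ5→L] = [T, T, T]
r2 m[φ5→B] = [T, T, T]
r2 m[φ6→L] = [T, T, T]
r2 m[φ6→H] = [T, T, T]
r2 m[M→φ0] = [T, T, T]
r2 m[M→φ1] = [T, T, T]
r2 m[M→φ4] = [T, T, T]
r2 m[S→φ2] = [T, T, F]
r2 m[S→φ3] = [T, T, T]
r2 m[L→φ1] = [T, T, T]
r2 m[L→φ5] = [T, T, T]
r2 m[L→φ6] = [T, T, T]
r2 m[H→φ4] = [T, T, T]
r2 m[H→φ6] = [T, T, T]
r2 m[B→φ0] = [T, T, T]
r2 m[B→φ2] = [T, T, T]
r2 m[B→φ5] = [T, T, T]
r2 m[C→φ3] = [T, T, T]
no fixed point within 2 rounds

NOT CONVERGED within 2 rounds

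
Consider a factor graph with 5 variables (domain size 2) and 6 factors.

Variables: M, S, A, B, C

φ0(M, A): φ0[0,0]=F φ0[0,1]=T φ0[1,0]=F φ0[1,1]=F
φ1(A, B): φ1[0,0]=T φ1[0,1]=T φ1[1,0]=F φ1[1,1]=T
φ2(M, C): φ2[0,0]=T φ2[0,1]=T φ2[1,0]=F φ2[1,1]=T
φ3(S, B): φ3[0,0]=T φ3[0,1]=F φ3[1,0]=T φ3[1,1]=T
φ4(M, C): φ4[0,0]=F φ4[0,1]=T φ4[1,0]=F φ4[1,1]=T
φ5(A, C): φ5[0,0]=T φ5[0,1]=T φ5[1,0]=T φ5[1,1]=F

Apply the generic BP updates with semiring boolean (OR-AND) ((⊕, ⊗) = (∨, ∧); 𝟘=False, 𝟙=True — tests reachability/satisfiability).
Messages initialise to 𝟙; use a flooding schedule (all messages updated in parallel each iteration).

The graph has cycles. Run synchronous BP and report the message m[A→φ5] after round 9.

init: all messages = 𝟙 over 2 values
r1 m[φ0→M] = [T, F]
r1 m[φ0→A] = [F, T]
r1 m[φ1→A] = [T, T]
r1 m[φ1→B] = [T, T]
r1 m[φ2→M] = [T, T]
r1 m[φ2→C] = [T, T]
r1 m[φ3→S] = [T, T]
r1 m[φ3→B] = [T, T]
r1 m[φ4→M] = [T, T]
r1 m[φ4→C] = [F, T]
r1 m[φ5→A] = [T, T]
r1 m[φ5→C] = [T, T]
r1 m[M→φ0] = [T, T]
r1 m[M→φ2] = [T, T]
r1 m[M→φ4] = [T, T]
r1 m[S→φ3] = [T, T]
r1 m[A→φ0] = [T, T]
r1 m[A→φ1] = [T, T]
r1 m[A→φ5] = [T, T]
r1 m[B→φ1] = [T, T]
r1 m[B→φ3] = [T, T]
r1 m[C→φ2] = [T, T]
r1 m[C→φ4] = [T, T]
r1 m[C→φ5] = [T, T]
r2 m[φ0→M] = [T, F]
r2 m[φ0→A] = [F, T]
r2 m[φ1→A] = [T, T]
r2 m[φ1→B] = [T, T]
r2 m[φ2→M] = [T, T]
r2 m[φ2→C] = [T, T]
r2 m[φ3→S] = [T, T]
r2 m[φ3→B] = [T, T]
r2 m[φ4→M] = [T, T]
r2 m[φ4→C] = [F, T]
r2 m[φ5→A] = [T, T]
r2 m[φ5→C] = [T, T]
r2 m[M→φ0] = [T, T]
r2 m[M→φ2] = [T, F]
r2 m[M→φ4] = [T, F]
r2 m[S→φ3] = [T, T]
r2 m[A→φ0] = [T, T]
r2 m[A→φ1] = [F, T]
r2 m[A→φ5] = [F, T]
r2 m[B→φ1] = [T, T]
r2 m[B→φ3] = [T, T]
r2 m[C→φ2] = [F, T]
r2 m[C→φ4] = [T, T]
r2 m[C→φ5] = [F, T]
r3 m[φ0→M] = [T, F]
r3 m[φ0→A] = [F, T]
r3 m[φ1→A] = [T, T]
r3 m[φ1→B] = [F, T]
r3 m[φ2→M] = [T, T]
r3 m[φ2→C] = [T, T]
r3 m[φ3→S] = [T, T]
r3 m[φ3→B] = [T, T]
r3 m[φ4→M] = [T, T]
r3 m[φ4→C] = [F, T]
r3 m[φ5→A] = [T, F]
r3 m[φ5→C] = [T, F]
r3 m[M→φ0] = [T, T]
r3 m[M→φ2] = [T, F]
r3 m[M→φ4] = [T, F]
r3 m[S→φ3] = [T, T]
r3 m[A→φ0] = [T, T]
r3 m[A→φ1] = [F, T]
r3 m[A→φ5] = [F, T]
r3 m[B→φ1] = [T, T]
r3 m[B→φ3] = [T, T]
r3 m[C→φ2] = [F, T]
r3 m[C→φ4] = [T, T]
r3 m[C→φ5] = [F, T]
r4 m[φ0→M] = [T, F]
r4 m[φ0→A] = [F, T]
r4 m[φ1→A] = [T, T]
r4 m[φ1→B] = [F, T]
r4 m[φ2→M] = [T, T]
r4 m[φ2→C] = [T, T]
r4 m[φ3→S] = [T, T]
r4 m[φ3→B] = [T, T]
r4 m[φ4→M] = [T, T]
r4 m[φ4→C] = [F, T]
r4 m[φ5→A] = [T, F]
r4 m[φ5→C] = [T, F]
r4 m[M→φ0] = [T, T]
r4 m[M→φ2] = [T, F]
r4 m[M→φ4] = [T, F]
r4 m[S→φ3] = [T, T]
r4 m[A→φ0] = [T, F]
r4 m[A→φ1] = [F, F]
r4 m[A→φ5] = [F, T]
r4 m[B→φ1] = [T, T]
r4 m[B→φ3] = [F, T]
r4 m[C→φ2] = [F, F]
r4 m[C→φ4] = [T, F]
r4 m[C→φ5] = [F, T]
r5 m[φ0→M] = [F, F]
r5 m[φ0→A] = [F, T]
r5 m[φ1→A] = [T, T]
r5 m[φ1→B] = [F, F]
r5 m[φ2→M] = [F, F]
r5 m[φ2→C] = [T, T]
r5 m[φ3→S] = [F, T]
r5 m[φ3→B] = [T, T]
r5 m[φ4→M] = [F, F]
r5 m[φ4→C] = [F, T]
r5 m[φ5→A] = [T, F]
r5 m[φ5→C] = [T, F]
r5 m[M→φ0] = [T, T]
r5 m[M→φ2] = [T, F]
r5 m[M→φ4] = [T, F]
r5 m[S→φ3] = [T, T]
r5 m[A→φ0] = [T, F]
r5 m[A→φ1] = [F, F]
r5 m[A→φ5] = [F, T]
r5 m[B→φ1] = [T, T]
r5 m[B→φ3] = [F, T]
r5 m[C→φ2] = [F, F]
r5 m[C→φ4] = [T, F]
r5 m[C→φ5] = [F, T]
r6 m[φ0→M] = [F, F]
r6 m[φ0→A] = [F, T]
r6 m[φ1→A] = [T, T]
r6 m[φ1→B] = [F, F]
r6 m[φ2→M] = [F, F]
r6 m[φ2→C] = [T, T]
r6 m[φ3→S] = [F, T]
r6 m[φ3→B] = [T, T]
r6 m[φ4→M] = [F, F]
r6 m[φ4→C] = [F, T]
r6 m[φ5→A] = [T, F]
r6 m[φ5→C] = [T, F]
r6 m[M→φ0] = [F, F]
r6 m[M→φ2] = [F, F]
r6 m[M→φ4] = [F, F]
r6 m[S→φ3] = [T, T]
r6 m[A→φ0] = [T, F]
r6 m[A→φ1] = [F, F]
r6 m[A→φ5] = [F, T]
r6 m[B→φ1] = [T, T]
r6 m[B→φ3] = [F, F]
r6 m[C→φ2] = [F, F]
r6 m[C→φ4] = [T, F]
r6 m[C→φ5] = [F, T]
r7 m[φ0→M] = [F, F]
r7 m[φ0→A] = [F, F]
r7 m[φ1→A] = [T, T]
r7 m[φ1→B] = [F, F]
r7 m[φ2→M] = [F, F]
r7 m[φ2→C] = [F, F]
r7 m[φ3→S] = [F, F]
r7 m[φ3→B] = [T, T]
r7 m[φ4→M] = [F, F]
r7 m[φ4→C] = [F, F]
r7 m[φ5→A] = [T, F]
r7 m[φ5→C] = [T, F]
r7 m[M→φ0] = [F, F]
r7 m[M→φ2] = [F, F]
r7 m[M→φ4] = [F, F]
r7 m[S→φ3] = [T, T]
r7 m[A→φ0] = [T, F]
r7 m[A→φ1] = [F, F]
r7 m[A→φ5] = [F, T]
r7 m[B→φ1] = [T, T]
r7 m[B→φ3] = [F, F]
r7 m[C→φ2] = [F, F]
r7 m[C→φ4] = [T, F]
r7 m[C→φ5] = [F, T]
r8 m[φ0→M] = [F, F]
r8 m[φ0→A] = [F, F]
r8 m[φ1→A] = [T, T]
r8 m[φ1→B] = [F, F]
r8 m[φ2→M] = [F, F]
r8 m[φ2→C] = [F, F]
r8 m[φ3→S] = [F, F]
r8 m[φ3→B] = [T, T]
r8 m[φ4→M] = [F, F]
r8 m[φ4→C] = [F, F]
r8 m[φ5→A] = [T, F]
r8 m[φ5→C] = [T, F]
r8 m[M→φ0] = [F, F]
r8 m[M→φ2] = [F, F]
r8 m[M→φ4] = [F, F]
r8 m[S→φ3] = [T, T]
r8 m[A→φ0] = [T, F]
r8 m[A→φ1] = [F, F]
r8 m[A→φ5] = [F, F]
r8 m[B→φ1] = [T, T]
r8 m[B→φ3] = [F, F]
r8 m[C→φ2] = [F, F]
r8 m[C→φ4] = [F, F]
r8 m[C→φ5] = [F, F]
r9 m[φ0→M] = [F, F]
r9 m[φ0→A] = [F, F]
r9 m[φ1→A] = [T, T]
r9 m[φ1→B] = [F, F]
r9 m[φ2→M] = [F, F]
r9 m[φ2→C] = [F, F]
r9 m[φ3→S] = [F, F]
r9 m[φ3→B] = [T, T]
r9 m[φ4→M] = [F, F]
r9 m[φ4→C] = [F, F]
r9 m[φ5→A] = [F, F]
r9 m[φ5→C] = [F, F]
r9 m[M→φ0] = [F, F]
r9 m[M→φ2] = [F, F]
r9 m[M→φ4] = [F, F]
r9 m[S→φ3] = [T, T]
r9 m[A→φ0] = [T, F]
r9 m[A→φ1] = [F, F]
r9 m[A→φ5] = [F, F]
r9 m[B→φ1] = [T, T]
r9 m[B→φ3] = [F, F]
r9 m[C→φ2] = [F, F]
r9 m[C→φ4] = [F, F]
r9 m[C→φ5] = [F, F]

message @ round 9 = [F, F]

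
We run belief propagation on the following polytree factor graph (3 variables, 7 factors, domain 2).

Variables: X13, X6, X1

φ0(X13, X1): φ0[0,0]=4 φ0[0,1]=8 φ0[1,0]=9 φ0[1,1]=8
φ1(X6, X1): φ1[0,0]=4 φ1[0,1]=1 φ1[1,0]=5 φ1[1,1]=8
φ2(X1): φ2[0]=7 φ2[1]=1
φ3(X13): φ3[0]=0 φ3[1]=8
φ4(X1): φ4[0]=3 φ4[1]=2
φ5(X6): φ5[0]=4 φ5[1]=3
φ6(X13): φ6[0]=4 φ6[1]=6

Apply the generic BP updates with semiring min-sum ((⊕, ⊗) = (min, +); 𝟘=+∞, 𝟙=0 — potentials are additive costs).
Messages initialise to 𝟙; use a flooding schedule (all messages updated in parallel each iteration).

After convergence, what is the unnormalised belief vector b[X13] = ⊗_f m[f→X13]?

init: all messages = 𝟙 over 2 values
r1 m[φ0→X13] = [4, 8]
r1 m[φ0→X1] = [4, 8]
r1 m[φ1→X6] = [1, 5]
r1 m[φ1→X1] = [4, 1]
r1 m[φ2→X1] = [7, 1]
r1 m[φ3→X13] = [0, 8]
r1 m[φ4→X1] = [3, 2]
r1 m[φ5→X6] = [4, 3]
r1 m[φ6→X13] = [4, 6]
r1 m[X13→φ0] = [0, 0]
r1 m[X13→φ3] = [0, 0]
r1 m[X13→φ6] = [0, 0]
r1 m[X6→φ1] = [0, 0]
r1 m[X6→φ5] = [0, 0]
r1 m[X1→φ0] = [0, 0]
r1 m[X1→φ1] = [0, 0]
r1 m[X1→φ2] = [0, 0]
r1 m[X1→φ4] = [0, 0]
r2 m[φ0→X13] = [4, 8]
r2 m[φ0→X1] = [4, 8]
r2 m[φ1→X6] = [1, 5]
r2 m[φ1→X1] = [4, 1]
r2 m[φ2→X1] = [7, 1]
r2 m[φ3→X13] = [0, 8]
r2 m[φ4→X1] = [3, 2]
r2 m[φ5→X6] = [4, 3]
r2 m[φ6→X13] = [4, 6]
r2 m[X13→φ0] = [4, 14]
r2 m[X13→φ3] = [8, 14]
r2 m[X13→φ6] = [4, 16]
r2 m[X6→φ1] = [4, 3]
r2 m[X6→φ5] = [1, 5]
r2 m[X1→φ0] = [14, 4]
r2 m[X1→φ1] = [14, 11]
r2 m[X1→φ2] = [11, 11]
r2 m[X1→φ4] = [15, 10]
r3 m[φ0→X13] = [12, 12]
r3 m[φ0→X1] = [8, 12]
r3 m[φ1→X6] = [12, 19]
r3 m[φ1→X1] = [8, 5]
r3 m[φ2→X1] = [7, 1]
r3 m[φ3→X13] = [0, 8]
r3 m[φ4→X1] = [3, 2]
r3 m[φ5→X6] = [4, 3]
r3 m[φ6→X13] = [4, 6]
r3 m[X13→φ0] = [4, 14]
r3 m[X13→φ3] = [8, 14]
r3 m[X13→φ6] = [4, 16]
r3 m[X6→φ1] = [4, 3]
r3 m[X6→φ5] = [1, 5]
r3 m[X1→φ0] = [14, 4]
r3 m[X1→φ1] = [14, 11]
r3 m[X1→φ2] = [11, 11]
r3 m[X1→φ4] = [15, 10]
r4 m[φ0→X13] = [12, 12]
r4 m[φ0→X1] = [8, 12]
r4 m[φ1→X6] = [12, 19]
r4 m[φ1→X1] = [8, 5]
r4 m[φ2→X1] = [7, 1]
r4 m[φ3→X13] = [0, 8]
r4 m[φ4→X1] = [3, 2]
r4 m[φ5→X6] = [4, 3]
r4 m[φ6→X13] = [4, 6]
r4 m[X13→φ0] = [4, 14]
r4 m[X13→φ3] = [16, 18]
r4 m[X13→φ6] = [12, 20]
r4 m[X6→φ1] = [4, 3]
r4 m[X6→φ5] = [12, 19]
r4 m[X1→φ0] = [18, 8]
r4 m[X1→φ1] = [18, 15]
r4 m[X1→φ2] = [19, 19]
r4 m[X1→φ4] = [23, 18]
r5 m[φ0→X13] = [16, 16]
r5 m[φ0→X1] = [8, 12]
r5 m[φ1→X6] = [16, 23]
r5 m[φ1→X1] = [8, 5]
r5 m[φ2→X1] = [7, 1]
r5 m[φ3→X13] = [0, 8]
r5 m[φ4→X1] = [3, 2]
r5 m[φ5→X6] = [4, 3]
r5 m[φ6→X13] = [4, 6]
r5 m[X13→φ0] = [4, 14]
r5 m[X13→φ3] = [16, 18]
r5 m[X13→φ6] = [12, 20]
r5 m[X6→φ1] = [4, 3]
r5 m[X6→φ5] = [12, 19]
r5 m[X1→φ0] = [18, 8]
r5 m[X1→φ1] = [18, 15]
r5 m[X1→φ2] = [19, 19]
r5 m[X1→φ4] = [23, 18]
r6 m[φ0→X13] = [16, 16]
r6 m[φ0→X1] = [8, 12]
r6 m[φ1→X6] = [16, 23]
r6 m[φ1→X1] = [8, 5]
r6 m[φ2→X1] = [7, 1]
r6 m[φ3→X13] = [0, 8]
r6 m[φ4→X1] = [3, 2]
r6 m[φ5→X6] = [4, 3]
r6 m[φ6→X13] = [4, 6]
r6 m[X13→φ0] = [4, 14]
r6 m[X13→φ3] = [20, 22]
r6 m[X13→φ6] = [16, 24]
r6 m[X6→φ1] = [4, 3]
r6 m[X6→φ5] = [16, 23]
r6 m[X1→φ0] = [18, 8]
r6 m[X1→φ1] = [18, 15]
r6 m[X1→φ2] = [19, 19]
r6 m[X1→φ4] = [23, 18]
r7 m[φ0→X13] = [16, 16]
r7 m[φ0→X1] = [8, 12]
r7 m[φ1→X6] = [16, 23]
r7 m[φ1→X1] = [8, 5]
r7 m[φ2→X1] = [7, 1]
r7 m[φ3→X13] = [0, 8]
r7 m[φ4→X1] = [3, 2]
r7 m[φ5→X6] = [4, 3]
r7 m[φ6→X13] = [4, 6]
r7 m[X13→φ0] = [4, 14]
r7 m[X13→φ3] = [20, 22]
r7 m[X13→φ6] = [16, 24]
r7 m[X6→φ1] = [4, 3]
r7 m[X6→φ5] = [16, 23]
r7 m[X1→φ0] = [18, 8]
r7 m[X1→φ1] = [18, 15]
r7 m[X1→φ2] = [19, 19]
r7 m[X1→φ4] = [23, 18]
fixed point reached at round 7
b[X13] = ⊗ incoming = [20, 30]

b[X13] = [20, 30]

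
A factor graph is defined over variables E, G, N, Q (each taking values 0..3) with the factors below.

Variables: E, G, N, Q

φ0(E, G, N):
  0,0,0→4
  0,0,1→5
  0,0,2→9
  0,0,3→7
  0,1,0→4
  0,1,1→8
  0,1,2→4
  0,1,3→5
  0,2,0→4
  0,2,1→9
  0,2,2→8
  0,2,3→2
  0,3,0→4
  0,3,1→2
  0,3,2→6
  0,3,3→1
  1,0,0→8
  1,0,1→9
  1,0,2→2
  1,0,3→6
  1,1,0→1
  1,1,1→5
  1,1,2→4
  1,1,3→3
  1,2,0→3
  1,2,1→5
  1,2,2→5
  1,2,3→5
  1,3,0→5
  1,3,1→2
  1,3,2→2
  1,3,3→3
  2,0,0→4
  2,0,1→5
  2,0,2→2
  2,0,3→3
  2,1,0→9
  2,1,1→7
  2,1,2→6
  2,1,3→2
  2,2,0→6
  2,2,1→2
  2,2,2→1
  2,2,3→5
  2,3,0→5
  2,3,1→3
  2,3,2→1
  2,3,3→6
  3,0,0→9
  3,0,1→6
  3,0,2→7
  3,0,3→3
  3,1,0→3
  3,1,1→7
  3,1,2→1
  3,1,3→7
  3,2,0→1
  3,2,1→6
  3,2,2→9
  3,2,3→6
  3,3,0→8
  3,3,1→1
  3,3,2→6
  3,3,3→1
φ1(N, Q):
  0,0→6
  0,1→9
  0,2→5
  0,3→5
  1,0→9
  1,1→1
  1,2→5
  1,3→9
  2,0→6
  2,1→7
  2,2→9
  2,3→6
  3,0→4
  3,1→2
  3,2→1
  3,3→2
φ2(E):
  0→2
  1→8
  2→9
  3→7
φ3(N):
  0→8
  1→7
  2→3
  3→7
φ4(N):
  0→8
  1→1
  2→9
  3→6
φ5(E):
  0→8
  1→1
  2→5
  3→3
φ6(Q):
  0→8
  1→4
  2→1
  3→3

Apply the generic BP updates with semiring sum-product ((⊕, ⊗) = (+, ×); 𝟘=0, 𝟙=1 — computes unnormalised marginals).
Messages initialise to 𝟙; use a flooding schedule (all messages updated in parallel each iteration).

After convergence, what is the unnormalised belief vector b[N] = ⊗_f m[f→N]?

b[N] = [12732928, 1313172, 4085289, 2868222]

init: all messages = 𝟙 over 4 values
r1 m[φ0→E] = [82, 68, 67, 81]
r1 m[φ0→G] = [89, 76, 77, 56]
r1 m[φ0→N] = [78, 82, 73, 65]
r1 m[φ1→N] = [25, 24, 28, 9]
r1 m[φ1→Q] = [25, 19, 20, 22]
r1 m[φ2→E] = [2, 8, 9, 7]
r1 m[φ3→N] = [8, 7, 3, 7]
r1 m[φ4→N] = [8, 1, 9, 6]
r1 m[φ5→E] = [8, 1, 5, 3]
r1 m[φ6→Q] = [8, 4, 1, 3]
r1 m[E→φ0] = [1, 1, 1, 1]
r1 m[E→φ2] = [1, 1, 1, 1]
r1 m[E→φ5] = [1, 1, 1, 1]
r1 m[G→φ0] = [1, 1, 1, 1]
r1 m[N→φ0] = [1, 1, 1, 1]
r1 m[N→φ1] = [1, 1, 1, 1]
r1 m[N→φ3] = [1, 1, 1, 1]
r1 m[N→φ4] = [1, 1, 1, 1]
r1 m[Q→φ1] = [1, 1, 1, 1]
r1 m[Q→φ6] = [1, 1, 1, 1]
r2 m[φ0→E] = [82, 68, 67, 81]
r2 m[φ0→G] = [89, 76, 77, 56]
r2 m[φ0→N] = [78, 82, 73, 65]
r2 m[φ1→N] = [25, 24, 28, 9]
r2 m[φ1→Q] = [25, 19, 20, 22]
r2 m[φ2→E] = [2, 8, 9, 7]
r2 m[φ3→N] = [8, 7, 3, 7]
r2 m[φ4→N] = [8, 1, 9, 6]
r2 m[φ5→E] = [8, 1, 5, 3]
r2 m[φ6→Q] = [8, 4, 1, 3]
r2 m[E→φ0] = [16, 8, 45, 21]
r2 m[E→φ2] = [656, 68, 335, 243]
r2 m[E→φ5] = [164, 544, 603, 567]
r2 m[G→φ0] = [1, 1, 1, 1]
r2 m[N→φ0] = [1600, 168, 756, 378]
r2 m[N→φ1] = [4992, 574, 1971, 2730]
r2 m[N→φ3] = [15600, 1968, 18396, 3510]
r2 m[N→φ4] = [15600, 13776, 6132, 4095]
r2 m[Q→φ1] = [8, 4, 1, 3]
r2 m[Q→φ6] = [25, 19, 20, 22]
r3 m[φ0→E] = [55714, 46982, 54864, 60774]
r3 m[φ0→G] = [1315160, 1391310, 1137406, 1168538]
r3 m[φ0→N] = [1913, 1737, 1469, 1453]
r3 m[φ1→N] = [104, 108, 103, 47]
r3 m[φ1→Q] = [57864, 64759, 48299, 47412]
r3 m[φ2→E] = [2, 8, 9, 7]
r3 m[φ3→N] = [8, 7, 3, 7]
r3 m[φ4→N] = [8, 1, 9, 6]
r3 m[φ5→E] = [8, 1, 5, 3]
r3 m[φ6→Q] = [8, 4, 1, 3]
r3 m[E→φ0] = [16, 8, 45, 21]
r3 m[E→φ2] = [656, 68, 335, 243]
r3 m[E→φ5] = [164, 544, 603, 567]
r3 m[G→φ0] = [1, 1, 1, 1]
r3 m[N→φ0] = [1600, 168, 756, 378]
r3 m[N→φ1] = [4992, 574, 1971, 2730]
r3 m[N→φ3] = [15600, 1968, 18396, 3510]
r3 m[N→φ4] = [15600, 13776, 6132, 4095]
r3 m[Q→φ1] = [8, 4, 1, 3]
r3 m[Q→φ6] = [25, 19, 20, 22]
r4 m[φ0→E] = [55714, 46982, 54864, 60774]
r4 m[φ0→G] = [1315160, 1391310, 1137406, 1168538]
r4 m[φ0→N] = [1913, 1737, 1469, 1453]
r4 m[φ1→N] = [104, 108, 103, 47]
r4 m[φ1→Q] = [57864, 64759, 48299, 47412]
r4 m[φ2→E] = [2, 8, 9, 7]
r4 m[φ3→N] = [8, 7, 3, 7]
r4 m[φ4→N] = [8, 1, 9, 6]
r4 m[φ5→E] = [8, 1, 5, 3]
r4 m[φ6→Q] = [8, 4, 1, 3]
r4 m[E→φ0] = [16, 8, 45, 21]
r4 m[E→φ2] = [445712, 46982, 274320, 182322]
r4 m[E→φ5] = [111428, 375856, 493776, 425418]
r4 m[G→φ0] = [1, 1, 1, 1]
r4 m[N→φ0] = [6656, 756, 2781, 1974]
r4 m[N→φ1] = [122432, 12159, 39663, 61026]
r4 m[N→φ3] = [1591616, 187596, 1361763, 409746]
r4 m[N→φ4] = [1591616, 1313172, 453921, 478037]
r4 m[Q→φ1] = [8, 4, 1, 3]
r4 m[Q→φ6] = [57864, 64759, 48299, 47412]
r5 m[φ0→E] = [229337, 198739, 231990, 252417]
r5 m[φ0→G] = [5499049, 5819901, 4777988, 4902673]
r5 m[φ0→N] = [1913, 1737, 1469, 1453]
r5 m[φ1→N] = [104, 108, 103, 47]
r5 m[φ1→Q] = [1326105, 1513740, 1090948, 1081621]
r5 m[φ2→E] = [2, 8, 9, 7]
r5 m[φ3→N] = [8, 7, 3, 7]
r5 m[φ4→N] = [8, 1, 9, 6]
r5 m[φ5→E] = [8, 1, 5, 3]
r5 m[φ6→Q] = [8, 4, 1, 3]
r5 m[E→φ0] = [16, 8, 45, 21]
r5 m[E→φ2] = [445712, 46982, 274320, 182322]
r5 m[E→φ5] = [111428, 375856, 493776, 425418]
r5 m[G→φ0] = [1, 1, 1, 1]
r5 m[N→φ0] = [6656, 756, 2781, 1974]
r5 m[N→φ1] = [122432, 12159, 39663, 61026]
r5 m[N→φ3] = [1591616, 187596, 1361763, 409746]
r5 m[N→φ4] = [1591616, 1313172, 453921, 478037]
r5 m[Q→φ1] = [8, 4, 1, 3]
r5 m[Q→φ6] = [57864, 64759, 48299, 47412]
r6 m[φ0→E] = [229337, 198739, 231990, 252417]
r6 m[φ0→G] = [5499049, 5819901, 4777988, 4902673]
r6 m[φ0→N] = [1913, 1737, 1469, 1453]
r6 m[φ1→N] = [104, 108, 103, 47]
r6 m[φ1→Q] = [1326105, 1513740, 1090948, 1081621]
r6 m[φ2→E] = [2, 8, 9, 7]
r6 m[φ3→N] = [8, 7, 3, 7]
r6 m[φ4→N] = [8, 1, 9, 6]
r6 m[φ5→E] = [8, 1, 5, 3]
r6 m[φ6→Q] = [8, 4, 1, 3]
r6 m[E→φ0] = [16, 8, 45, 21]
r6 m[E→φ2] = [1834696, 198739, 1159950, 757251]
r6 m[E→φ5] = [458674, 1589912, 2087910, 1766919]
r6 m[G→φ0] = [1, 1, 1, 1]
r6 m[N→φ0] = [6656, 756, 2781, 1974]
r6 m[N→φ1] = [122432, 12159, 39663, 61026]
r6 m[N→φ3] = [1591616, 187596, 1361763, 409746]
r6 m[N→φ4] = [1591616, 1313172, 453921, 478037]
r6 m[Q→φ1] = [8, 4, 1, 3]
r6 m[Q→φ6] = [1326105, 1513740, 1090948, 1081621]
r7 m[φ0→E] = [229337, 198739, 231990, 252417]
r7 m[φ0→G] = [5499049, 5819901, 4777988, 4902673]
r7 m[φ0→N] = [1913, 1737, 1469, 1453]
r7 m[φ1→N] = [104, 108, 103, 47]
r7 m[φ1→Q] = [1326105, 1513740, 1090948, 1081621]
r7 m[φ2→E] = [2, 8, 9, 7]
r7 m[φ3→N] = [8, 7, 3, 7]
r7 m[φ4→N] = [8, 1, 9, 6]
r7 m[φ5→E] = [8, 1, 5, 3]
r7 m[φ6→Q] = [8, 4, 1, 3]
r7 m[E→φ0] = [16, 8, 45, 21]
r7 m[E→φ2] = [1834696, 198739, 1159950, 757251]
r7 m[E→φ5] = [458674, 1589912, 2087910, 1766919]
r7 m[G→φ0] = [1, 1, 1, 1]
r7 m[N→φ0] = [6656, 756, 2781, 1974]
r7 m[N→φ1] = [122432, 12159, 39663, 61026]
r7 m[N→φ3] = [1591616, 187596, 1361763, 409746]
r7 m[N→φ4] = [1591616, 1313172, 453921, 478037]
r7 m[Q→φ1] = [8, 4, 1, 3]
r7 m[Q→φ6] = [1326105, 1513740, 1090948, 1081621]
fixed point reached at round 7
b[N] = ⊗ incoming = [12732928, 1313172, 4085289, 2868222]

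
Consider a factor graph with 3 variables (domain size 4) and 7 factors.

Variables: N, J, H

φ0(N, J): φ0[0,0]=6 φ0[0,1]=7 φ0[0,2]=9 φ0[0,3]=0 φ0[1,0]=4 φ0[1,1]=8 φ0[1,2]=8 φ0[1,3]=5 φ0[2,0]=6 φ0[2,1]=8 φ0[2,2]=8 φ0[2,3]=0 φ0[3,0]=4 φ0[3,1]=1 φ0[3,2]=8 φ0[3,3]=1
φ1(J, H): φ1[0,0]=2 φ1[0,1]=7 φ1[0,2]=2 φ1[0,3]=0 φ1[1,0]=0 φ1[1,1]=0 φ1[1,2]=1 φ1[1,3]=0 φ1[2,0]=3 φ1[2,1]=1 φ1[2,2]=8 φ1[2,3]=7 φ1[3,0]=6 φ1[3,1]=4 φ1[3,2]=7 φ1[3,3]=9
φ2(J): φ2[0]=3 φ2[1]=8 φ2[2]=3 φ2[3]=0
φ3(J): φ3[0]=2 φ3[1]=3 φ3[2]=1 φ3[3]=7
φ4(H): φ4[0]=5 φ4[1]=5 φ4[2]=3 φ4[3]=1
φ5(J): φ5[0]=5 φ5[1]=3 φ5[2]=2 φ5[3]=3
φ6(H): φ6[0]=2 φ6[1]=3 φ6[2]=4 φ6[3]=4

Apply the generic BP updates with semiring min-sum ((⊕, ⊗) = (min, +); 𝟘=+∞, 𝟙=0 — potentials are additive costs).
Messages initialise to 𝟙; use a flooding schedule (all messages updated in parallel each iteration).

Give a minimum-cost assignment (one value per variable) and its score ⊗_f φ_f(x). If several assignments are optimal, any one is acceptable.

assignment: (N=1, J=0, H=3); score = 19

init: all messages = 𝟙 over 4 values
r1 m[φ0→N] = [0, 4, 0, 1]
r1 m[φ0→J] = [4, 1, 8, 0]
r1 m[φ1→J] = [0, 0, 1, 4]
r1 m[φ1→H] = [0, 0, 1, 0]
r1 m[φ2→J] = [3, 8, 3, 0]
r1 m[φ3→J] = [2, 3, 1, 7]
r1 m[φ4→H] = [5, 5, 3, 1]
r1 m[φ5→J] = [5, 3, 2, 3]
r1 m[φ6→H] = [2, 3, 4, 4]
r1 m[N→φ0] = [0, 0, 0, 0]
r1 m[J→φ0] = [0, 0, 0, 0]
r1 m[J→φ1] = [0, 0, 0, 0]
r1 m[J→φ2] = [0, 0, 0, 0]
r1 m[J→φ3] = [0, 0, 0, 0]
r1 m[J→φ5] = [0, 0, 0, 0]
r1 m[H→φ1] = [0, 0, 0, 0]
r1 m[H→φ4] = [0, 0, 0, 0]
r1 m[H→φ6] = [0, 0, 0, 0]
r2 m[φ0→N] = [0, 4, 0, 1]
r2 m[φ0→J] = [4, 1, 8, 0]
r2 m[φ1→J] = [0, 0, 1, 4]
r2 m[φ1→H] = [0, 0, 1, 0]
r2 m[φ2→J] = [3, 8, 3, 0]
r2 m[φ3→J] = [2, 3, 1, 7]
r2 m[φ4→H] = [5, 5, 3, 1]
r2 m[φ5→J] = [5, 3, 2, 3]
r2 m[φ6→H] = [2, 3, 4, 4]
r2 m[N→φ0] = [0, 0, 0, 0]
r2 m[J→φ0] = [10, 14, 7, 14]
r2 m[J→φ1] = [14, 15, 14, 10]
r2 m[J→φ2] = [11, 7, 12, 14]
r2 m[J→φ3] = [12, 12, 14, 7]
r2 m[J→φ5] = [9, 12, 13, 11]
r2 m[H→φ1] = [7, 8, 7, 5]
r2 m[H→φ4] = [2, 3, 5, 4]
r2 m[H→φ6] = [5, 5, 4, 1]
r3 m[φ0→N] = [14, 14, 14, 14]
r3 m[φ0→J] = [4, 1, 8, 0]
r3 m[φ1→J] = [5, 5, 9, 12]
r3 m[φ1→H] = [15, 14, 16, 14]
r3 m[φ2→J] = [3, 8, 3, 0]
r3 m[φ3→J] = [2, 3, 1, 7]
r3 m[φ4→H] = [5, 5, 3, 1]
r3 m[φ5→J] = [5, 3, 2, 3]
r3 m[φ6→H] = [2, 3, 4, 4]
r3 m[N→φ0] = [0, 0, 0, 0]
r3 m[J→φ0] = [10, 14, 7, 14]
r3 m[J→φ1] = [14, 15, 14, 10]
r3 m[J→φ2] = [11, 7, 12, 14]
r3 m[J→φ3] = [12, 12, 14, 7]
r3 m[J→φ5] = [9, 12, 13, 11]
r3 m[H→φ1] = [7, 8, 7, 5]
r3 m[H→φ4] = [2, 3, 5, 4]
r3 m[H→φ6] = [5, 5, 4, 1]
r4 m[φ0→N] = [14, 14, 14, 14]
r4 m[φ0→J] = [4, 1, 8, 0]
r4 m[φ1→J] = [5, 5, 9, 12]
r4 m[φ1→H] = [15, 14, 16, 14]
r4 m[φ2→J] = [3, 8, 3, 0]
r4 m[φ3→J] = [2, 3, 1, 7]
r4 m[φ4→H] = [5, 5, 3, 1]
r4 m[φ5→J] = [5, 3, 2, 3]
r4 m[φ6→H] = [2, 3, 4, 4]
r4 m[N→φ0] = [0, 0, 0, 0]
r4 m[J→φ0] = [15, 19, 15, 22]
r4 m[J→φ1] = [14, 15, 14, 10]
r4 m[J→φ2] = [16, 12, 20, 22]
r4 m[J→φ3] = [17, 17, 22, 15]
r4 m[J→φ5] = [14, 17, 21, 19]
r4 m[H→φ1] = [7, 8, 7, 5]
r4 m[H→φ4] = [17, 17, 20, 18]
r4 m[H→φ6] = [20, 19, 19, 15]
r5 m[φ0→N] = [21, 19, 21, 19]
r5 m[φ0→J] = [4, 1, 8, 0]
r5 m[φ1→J] = [5, 5, 9, 12]
r5 m[φ1→H] = [15, 14, 16, 14]
r5 m[φ2→J] = [3, 8, 3, 0]
r5 m[φ3→J] = [2, 3, 1, 7]
r5 m[φ4→H] = [5, 5, 3, 1]
r5 m[φ5→J] = [5, 3, 2, 3]
r5 m[φ6→H] = [2, 3, 4, 4]
r5 m[N→φ0] = [0, 0, 0, 0]
r5 m[J→φ0] = [15, 19, 15, 22]
r5 m[J→φ1] = [14, 15, 14, 10]
r5 m[J→φ2] = [16, 12, 20, 22]
r5 m[J→φ3] = [17, 17, 22, 15]
r5 m[J→φ5] = [14, 17, 21, 19]
r5 m[H→φ1] = [7, 8, 7, 5]
r5 m[H→φ4] = [17, 17, 20, 18]
r5 m[H→φ6] = [20, 19, 19, 15]
r6 m[φ0→N] = [21, 19, 21, 19]
r6 m[φ0→J] = [4, 1, 8, 0]
r6 m[φ1→J] = [5, 5, 9, 12]
r6 m[φ1→H] = [15, 14, 16, 14]
r6 m[φ2→J] = [3, 8, 3, 0]
r6 m[φ3→J] = [2, 3, 1, 7]
r6 m[φ4→H] = [5, 5, 3, 1]
r6 m[φ5→J] = [5, 3, 2, 3]
r6 m[φ6→H] = [2, 3, 4, 4]
r6 m[N→φ0] = [0, 0, 0, 0]
r6 m[J→φ0] = [15, 19, 15, 22]
r6 m[J→φ1] = [14, 15, 14, 10]
r6 m[J→φ2] = [16, 12, 20, 22]
r6 m[J→φ3] = [17, 17, 22, 15]
r6 m[J→φ5] = [14, 17, 21, 19]
r6 m[H→φ1] = [7, 8, 7, 5]
r6 m[H→φ4] = [17, 17, 20, 18]
r6 m[H→φ6] = [20, 19, 19, 15]
fixed point reached at round 6
traceback from N: (N=1, J=0, H=3), score=19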